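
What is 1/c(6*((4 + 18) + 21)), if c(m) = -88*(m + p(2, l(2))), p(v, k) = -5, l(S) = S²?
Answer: -1/22264 ≈ -4.4916e-5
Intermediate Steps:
c(m) = 440 - 88*m (c(m) = -88*(m - 5) = -88*(-5 + m) = 440 - 88*m)
1/c(6*((4 + 18) + 21)) = 1/(440 - 528*((4 + 18) + 21)) = 1/(440 - 528*(22 + 21)) = 1/(440 - 528*43) = 1/(440 - 88*258) = 1/(440 - 22704) = 1/(-22264) = -1/22264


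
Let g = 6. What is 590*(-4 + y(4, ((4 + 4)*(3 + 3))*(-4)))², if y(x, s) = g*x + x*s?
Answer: 330107360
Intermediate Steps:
y(x, s) = 6*x + s*x (y(x, s) = 6*x + x*s = 6*x + s*x)
590*(-4 + y(4, ((4 + 4)*(3 + 3))*(-4)))² = 590*(-4 + 4*(6 + ((4 + 4)*(3 + 3))*(-4)))² = 590*(-4 + 4*(6 + (8*6)*(-4)))² = 590*(-4 + 4*(6 + 48*(-4)))² = 590*(-4 + 4*(6 - 192))² = 590*(-4 + 4*(-186))² = 590*(-4 - 744)² = 590*(-748)² = 590*559504 = 330107360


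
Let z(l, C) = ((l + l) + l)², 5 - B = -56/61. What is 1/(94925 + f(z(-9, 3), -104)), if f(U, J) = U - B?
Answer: 61/5834533 ≈ 1.0455e-5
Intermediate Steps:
B = 361/61 (B = 5 - (-56)/61 = 5 - 1*(-56/61) = 5 + 56/61 = 361/61 ≈ 5.9180)
z(l, C) = 9*l² (z(l, C) = (2*l + l)² = (3*l)² = 9*l²)
f(U, J) = -361/61 + U (f(U, J) = U - 1*361/61 = U - 361/61 = -361/61 + U)
1/(94925 + f(z(-9, 3), -104)) = 1/(94925 + (-361/61 + 9*(-9)²)) = 1/(94925 + (-361/61 + 9*81)) = 1/(94925 + (-361/61 + 729)) = 1/(94925 + 44108/61) = 1/(5834533/61) = 61/5834533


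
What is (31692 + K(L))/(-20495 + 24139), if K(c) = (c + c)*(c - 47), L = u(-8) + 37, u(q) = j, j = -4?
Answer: 7692/911 ≈ 8.4435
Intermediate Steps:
u(q) = -4
L = 33 (L = -4 + 37 = 33)
K(c) = 2*c*(-47 + c) (K(c) = (2*c)*(-47 + c) = 2*c*(-47 + c))
(31692 + K(L))/(-20495 + 24139) = (31692 + 2*33*(-47 + 33))/(-20495 + 24139) = (31692 + 2*33*(-14))/3644 = (31692 - 924)*(1/3644) = 30768*(1/3644) = 7692/911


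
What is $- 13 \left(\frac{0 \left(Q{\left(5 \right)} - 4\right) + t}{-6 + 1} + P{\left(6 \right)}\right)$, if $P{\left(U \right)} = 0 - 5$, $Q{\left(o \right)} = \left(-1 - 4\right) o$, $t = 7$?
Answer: $\frac{416}{5} \approx 83.2$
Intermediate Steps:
$Q{\left(o \right)} = - 5 o$
$P{\left(U \right)} = -5$ ($P{\left(U \right)} = 0 - 5 = -5$)
$- 13 \left(\frac{0 \left(Q{\left(5 \right)} - 4\right) + t}{-6 + 1} + P{\left(6 \right)}\right) = - 13 \left(\frac{0 \left(\left(-5\right) 5 - 4\right) + 7}{-6 + 1} - 5\right) = - 13 \left(\frac{0 \left(-25 - 4\right) + 7}{-5} - 5\right) = - 13 \left(\left(0 \left(-29\right) + 7\right) \left(- \frac{1}{5}\right) - 5\right) = - 13 \left(\left(0 + 7\right) \left(- \frac{1}{5}\right) - 5\right) = - 13 \left(7 \left(- \frac{1}{5}\right) - 5\right) = - 13 \left(- \frac{7}{5} - 5\right) = \left(-13\right) \left(- \frac{32}{5}\right) = \frac{416}{5}$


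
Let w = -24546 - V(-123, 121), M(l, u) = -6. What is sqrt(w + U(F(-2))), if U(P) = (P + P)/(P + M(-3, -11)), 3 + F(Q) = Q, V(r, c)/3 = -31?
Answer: I*sqrt(2958703)/11 ≈ 156.37*I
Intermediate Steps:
V(r, c) = -93 (V(r, c) = 3*(-31) = -93)
F(Q) = -3 + Q
U(P) = 2*P/(-6 + P) (U(P) = (P + P)/(P - 6) = (2*P)/(-6 + P) = 2*P/(-6 + P))
w = -24453 (w = -24546 - 1*(-93) = -24546 + 93 = -24453)
sqrt(w + U(F(-2))) = sqrt(-24453 + 2*(-3 - 2)/(-6 + (-3 - 2))) = sqrt(-24453 + 2*(-5)/(-6 - 5)) = sqrt(-24453 + 2*(-5)/(-11)) = sqrt(-24453 + 2*(-5)*(-1/11)) = sqrt(-24453 + 10/11) = sqrt(-268973/11) = I*sqrt(2958703)/11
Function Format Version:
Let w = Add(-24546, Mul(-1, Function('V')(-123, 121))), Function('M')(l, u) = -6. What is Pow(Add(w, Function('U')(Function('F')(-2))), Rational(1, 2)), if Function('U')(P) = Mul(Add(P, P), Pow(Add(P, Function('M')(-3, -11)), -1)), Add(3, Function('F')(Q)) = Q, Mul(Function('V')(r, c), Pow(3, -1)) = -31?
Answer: Mul(Rational(1, 11), I, Pow(2958703, Rational(1, 2))) ≈ Mul(156.37, I)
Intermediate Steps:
Function('V')(r, c) = -93 (Function('V')(r, c) = Mul(3, -31) = -93)
Function('F')(Q) = Add(-3, Q)
Function('U')(P) = Mul(2, P, Pow(Add(-6, P), -1)) (Function('U')(P) = Mul(Add(P, P), Pow(Add(P, -6), -1)) = Mul(Mul(2, P), Pow(Add(-6, P), -1)) = Mul(2, P, Pow(Add(-6, P), -1)))
w = -24453 (w = Add(-24546, Mul(-1, -93)) = Add(-24546, 93) = -24453)
Pow(Add(w, Function('U')(Function('F')(-2))), Rational(1, 2)) = Pow(Add(-24453, Mul(2, Add(-3, -2), Pow(Add(-6, Add(-3, -2)), -1))), Rational(1, 2)) = Pow(Add(-24453, Mul(2, -5, Pow(Add(-6, -5), -1))), Rational(1, 2)) = Pow(Add(-24453, Mul(2, -5, Pow(-11, -1))), Rational(1, 2)) = Pow(Add(-24453, Mul(2, -5, Rational(-1, 11))), Rational(1, 2)) = Pow(Add(-24453, Rational(10, 11)), Rational(1, 2)) = Pow(Rational(-268973, 11), Rational(1, 2)) = Mul(Rational(1, 11), I, Pow(2958703, Rational(1, 2)))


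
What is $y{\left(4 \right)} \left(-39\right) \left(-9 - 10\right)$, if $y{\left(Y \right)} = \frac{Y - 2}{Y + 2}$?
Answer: $247$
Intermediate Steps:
$y{\left(Y \right)} = \frac{-2 + Y}{2 + Y}$
$y{\left(4 \right)} \left(-39\right) \left(-9 - 10\right) = \frac{-2 + 4}{2 + 4} \left(-39\right) \left(-9 - 10\right) = \frac{1}{6} \cdot 2 \left(-39\right) \left(-9 - 10\right) = \frac{1}{6} \cdot 2 \left(-39\right) \left(-19\right) = \frac{1}{3} \left(-39\right) \left(-19\right) = \left(-13\right) \left(-19\right) = 247$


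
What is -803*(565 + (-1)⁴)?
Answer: -454498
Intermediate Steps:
-803*(565 + (-1)⁴) = -803*(565 + 1) = -803*566 = -454498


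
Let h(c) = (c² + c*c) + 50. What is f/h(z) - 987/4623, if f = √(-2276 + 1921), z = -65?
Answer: -329/1541 + I*√355/8500 ≈ -0.2135 + 0.0022166*I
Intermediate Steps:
f = I*√355 (f = √(-355) = I*√355 ≈ 18.841*I)
h(c) = 50 + 2*c² (h(c) = (c² + c²) + 50 = 2*c² + 50 = 50 + 2*c²)
f/h(z) - 987/4623 = (I*√355)/(50 + 2*(-65)²) - 987/4623 = (I*√355)/(50 + 2*4225) - 987*1/4623 = (I*√355)/(50 + 8450) - 329/1541 = (I*√355)/8500 - 329/1541 = (I*√355)*(1/8500) - 329/1541 = I*√355/8500 - 329/1541 = -329/1541 + I*√355/8500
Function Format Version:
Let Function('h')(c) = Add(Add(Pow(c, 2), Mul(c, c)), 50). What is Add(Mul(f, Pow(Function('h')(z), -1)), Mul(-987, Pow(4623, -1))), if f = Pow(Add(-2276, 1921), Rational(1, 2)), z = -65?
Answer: Add(Rational(-329, 1541), Mul(Rational(1, 8500), I, Pow(355, Rational(1, 2)))) ≈ Add(-0.21350, Mul(0.0022166, I))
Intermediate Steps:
f = Mul(I, Pow(355, Rational(1, 2))) (f = Pow(-355, Rational(1, 2)) = Mul(I, Pow(355, Rational(1, 2))) ≈ Mul(18.841, I))
Function('h')(c) = Add(50, Mul(2, Pow(c, 2))) (Function('h')(c) = Add(Add(Pow(c, 2), Pow(c, 2)), 50) = Add(Mul(2, Pow(c, 2)), 50) = Add(50, Mul(2, Pow(c, 2))))
Add(Mul(f, Pow(Function('h')(z), -1)), Mul(-987, Pow(4623, -1))) = Add(Mul(Mul(I, Pow(355, Rational(1, 2))), Pow(Add(50, Mul(2, Pow(-65, 2))), -1)), Mul(-987, Pow(4623, -1))) = Add(Mul(Mul(I, Pow(355, Rational(1, 2))), Pow(Add(50, Mul(2, 4225)), -1)), Mul(-987, Rational(1, 4623))) = Add(Mul(Mul(I, Pow(355, Rational(1, 2))), Pow(Add(50, 8450), -1)), Rational(-329, 1541)) = Add(Mul(Mul(I, Pow(355, Rational(1, 2))), Pow(8500, -1)), Rational(-329, 1541)) = Add(Mul(Mul(I, Pow(355, Rational(1, 2))), Rational(1, 8500)), Rational(-329, 1541)) = Add(Mul(Rational(1, 8500), I, Pow(355, Rational(1, 2))), Rational(-329, 1541)) = Add(Rational(-329, 1541), Mul(Rational(1, 8500), I, Pow(355, Rational(1, 2))))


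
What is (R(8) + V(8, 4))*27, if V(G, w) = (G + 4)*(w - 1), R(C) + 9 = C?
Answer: 945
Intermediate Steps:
R(C) = -9 + C
V(G, w) = (-1 + w)*(4 + G) (V(G, w) = (4 + G)*(-1 + w) = (-1 + w)*(4 + G))
(R(8) + V(8, 4))*27 = ((-9 + 8) + (-4 - 1*8 + 4*4 + 8*4))*27 = (-1 + (-4 - 8 + 16 + 32))*27 = (-1 + 36)*27 = 35*27 = 945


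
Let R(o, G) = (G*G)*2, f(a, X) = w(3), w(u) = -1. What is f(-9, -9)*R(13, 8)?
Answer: -128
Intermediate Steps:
f(a, X) = -1
R(o, G) = 2*G**2 (R(o, G) = G**2*2 = 2*G**2)
f(-9, -9)*R(13, 8) = -2*8**2 = -2*64 = -1*128 = -128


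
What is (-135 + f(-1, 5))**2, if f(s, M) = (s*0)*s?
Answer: 18225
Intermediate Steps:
f(s, M) = 0 (f(s, M) = 0*s = 0)
(-135 + f(-1, 5))**2 = (-135 + 0)**2 = (-135)**2 = 18225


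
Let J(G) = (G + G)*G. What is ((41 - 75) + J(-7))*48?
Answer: 3072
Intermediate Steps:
J(G) = 2*G² (J(G) = (2*G)*G = 2*G²)
((41 - 75) + J(-7))*48 = ((41 - 75) + 2*(-7)²)*48 = (-34 + 2*49)*48 = (-34 + 98)*48 = 64*48 = 3072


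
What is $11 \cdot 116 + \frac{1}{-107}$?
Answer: $\frac{136531}{107} \approx 1276.0$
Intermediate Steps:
$11 \cdot 116 + \frac{1}{-107} = 1276 - \frac{1}{107} = \frac{136531}{107}$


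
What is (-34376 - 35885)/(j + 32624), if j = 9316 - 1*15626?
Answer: -70261/26314 ≈ -2.6701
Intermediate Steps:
j = -6310 (j = 9316 - 15626 = -6310)
(-34376 - 35885)/(j + 32624) = (-34376 - 35885)/(-6310 + 32624) = -70261/26314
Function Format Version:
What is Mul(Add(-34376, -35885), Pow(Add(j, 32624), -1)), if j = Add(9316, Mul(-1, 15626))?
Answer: Rational(-70261, 26314) ≈ -2.6701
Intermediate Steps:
j = -6310 (j = Add(9316, -15626) = -6310)
Mul(Add(-34376, -35885), Pow(Add(j, 32624), -1)) = Mul(Add(-34376, -35885), Pow(Add(-6310, 32624), -1)) = Mul(-70261, Pow(26314, -1)) = Mul(-70261, Rational(1, 26314)) = Rational(-70261, 26314)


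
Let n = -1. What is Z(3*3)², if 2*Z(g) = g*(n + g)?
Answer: 1296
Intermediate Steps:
Z(g) = g*(-1 + g)/2 (Z(g) = (g*(-1 + g))/2 = g*(-1 + g)/2)
Z(3*3)² = ((3*3)*(-1 + 3*3)/2)² = ((½)*9*(-1 + 9))² = ((½)*9*8)² = 36² = 1296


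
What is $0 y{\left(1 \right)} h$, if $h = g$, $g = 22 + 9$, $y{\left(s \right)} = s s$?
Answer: $0$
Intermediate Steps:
$y{\left(s \right)} = s^{2}$
$g = 31$
$h = 31$
$0 y{\left(1 \right)} h = 0 \cdot 1^{2} \cdot 31 = 0 \cdot 1 \cdot 31 = 0 \cdot 31 = 0$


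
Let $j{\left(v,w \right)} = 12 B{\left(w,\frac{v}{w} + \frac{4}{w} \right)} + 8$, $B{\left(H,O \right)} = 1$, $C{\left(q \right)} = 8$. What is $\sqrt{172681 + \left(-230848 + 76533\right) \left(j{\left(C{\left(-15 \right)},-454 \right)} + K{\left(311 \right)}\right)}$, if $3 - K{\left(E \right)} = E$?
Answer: $\sqrt{44615401} \approx 6679.5$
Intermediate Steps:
$K{\left(E \right)} = 3 - E$
$j{\left(v,w \right)} = 20$ ($j{\left(v,w \right)} = 12 \cdot 1 + 8 = 12 + 8 = 20$)
$\sqrt{172681 + \left(-230848 + 76533\right) \left(j{\left(C{\left(-15 \right)},-454 \right)} + K{\left(311 \right)}\right)} = \sqrt{172681 + \left(-230848 + 76533\right) \left(20 + \left(3 - 311\right)\right)} = \sqrt{172681 - 154315 \left(20 + \left(3 - 311\right)\right)} = \sqrt{172681 - 154315 \left(20 - 308\right)} = \sqrt{172681 - -44442720} = \sqrt{172681 + 44442720} = \sqrt{44615401}$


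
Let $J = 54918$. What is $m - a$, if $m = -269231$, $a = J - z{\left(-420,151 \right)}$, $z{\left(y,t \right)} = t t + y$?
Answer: $-301768$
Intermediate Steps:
$z{\left(y,t \right)} = y + t^{2}$ ($z{\left(y,t \right)} = t^{2} + y = y + t^{2}$)
$a = 32537$ ($a = 54918 - \left(-420 + 151^{2}\right) = 54918 - \left(-420 + 22801\right) = 54918 - 22381 = 32537$)
$m - a = -269231 - 32537 = -301768$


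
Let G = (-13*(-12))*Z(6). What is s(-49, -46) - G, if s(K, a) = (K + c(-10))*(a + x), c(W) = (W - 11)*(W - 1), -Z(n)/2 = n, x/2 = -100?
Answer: -42900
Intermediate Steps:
x = -200 (x = 2*(-100) = -200)
Z(n) = -2*n
c(W) = (-1 + W)*(-11 + W) (c(W) = (-11 + W)*(-1 + W) = (-1 + W)*(-11 + W))
s(K, a) = (-200 + a)*(231 + K) (s(K, a) = (K + (11 + (-10)**2 - 12*(-10)))*(a - 200) = (K + (11 + 100 + 120))*(-200 + a) = (K + 231)*(-200 + a) = (231 + K)*(-200 + a) = (-200 + a)*(231 + K))
G = -1872 (G = (-13*(-12))*(-2*6) = 156*(-12) = -1872)
s(-49, -46) - G = (-46200 - 200*(-49) + 231*(-46) - 49*(-46)) - 1*(-1872) = (-46200 + 9800 - 10626 + 2254) + 1872 = -44772 + 1872 = -42900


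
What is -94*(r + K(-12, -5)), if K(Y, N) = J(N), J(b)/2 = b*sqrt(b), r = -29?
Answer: 2726 + 940*I*sqrt(5) ≈ 2726.0 + 2101.9*I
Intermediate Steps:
J(b) = 2*b**(3/2) (J(b) = 2*(b*sqrt(b)) = 2*b**(3/2))
K(Y, N) = 2*N**(3/2)
-94*(r + K(-12, -5)) = -94*(-29 + 2*(-5)**(3/2)) = -94*(-29 + 2*(-5*I*sqrt(5))) = -94*(-29 - 10*I*sqrt(5)) = 2726 + 940*I*sqrt(5)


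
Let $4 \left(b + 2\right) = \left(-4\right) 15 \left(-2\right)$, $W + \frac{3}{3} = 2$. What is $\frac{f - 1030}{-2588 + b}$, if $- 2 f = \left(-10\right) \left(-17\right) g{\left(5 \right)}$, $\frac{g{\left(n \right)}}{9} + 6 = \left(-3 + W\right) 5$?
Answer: $- \frac{1121}{256} \approx -4.3789$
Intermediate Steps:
$W = 1$ ($W = -1 + 2 = 1$)
$g{\left(n \right)} = -144$ ($g{\left(n \right)} = -54 + 9 \left(-3 + 1\right) 5 = -54 + 9 \left(\left(-2\right) 5\right) = -54 + 9 \left(-10\right) = -54 - 90 = -144$)
$b = 28$ ($b = -2 + \frac{\left(-4\right) 15 \left(-2\right)}{4} = -2 + \frac{\left(-60\right) \left(-2\right)}{4} = -2 + \frac{1}{4} \cdot 120 = -2 + 30 = 28$)
$f = 12240$ ($f = - \frac{\left(-10\right) \left(-17\right) \left(-144\right)}{2} = - \frac{170 \left(-144\right)}{2} = \left(- \frac{1}{2}\right) \left(-24480\right) = 12240$)
$\frac{f - 1030}{-2588 + b} = \frac{12240 - 1030}{-2588 + 28} = \frac{11210}{-2560} = 11210 \left(- \frac{1}{2560}\right) = - \frac{1121}{256}$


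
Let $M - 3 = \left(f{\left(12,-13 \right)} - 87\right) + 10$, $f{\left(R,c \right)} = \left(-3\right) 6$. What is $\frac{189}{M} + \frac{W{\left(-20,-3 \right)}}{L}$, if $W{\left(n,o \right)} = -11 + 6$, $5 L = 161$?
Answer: $- \frac{1423}{644} \approx -2.2096$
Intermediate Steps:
$L = \frac{161}{5}$ ($L = \frac{1}{5} \cdot 161 = \frac{161}{5} \approx 32.2$)
$f{\left(R,c \right)} = -18$
$W{\left(n,o \right)} = -5$
$M = -92$ ($M = 3 + \left(\left(-18 - 87\right) + 10\right) = 3 + \left(-105 + 10\right) = 3 - 95 = -92$)
$\frac{189}{M} + \frac{W{\left(-20,-3 \right)}}{L} = \frac{189}{-92} - \frac{5}{\frac{161}{5}} = 189 \left(- \frac{1}{92}\right) - \frac{25}{161} = - \frac{189}{92} - \frac{25}{161} = - \frac{1423}{644}$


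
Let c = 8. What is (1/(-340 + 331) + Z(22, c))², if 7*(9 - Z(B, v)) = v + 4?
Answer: 204304/3969 ≈ 51.475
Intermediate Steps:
Z(B, v) = 59/7 - v/7 (Z(B, v) = 9 - (v + 4)/7 = 9 - (4 + v)/7 = 9 + (-4/7 - v/7) = 59/7 - v/7)
(1/(-340 + 331) + Z(22, c))² = (1/(-340 + 331) + (59/7 - ⅐*8))² = (1/(-9) + (59/7 - 8/7))² = (-⅑ + 51/7)² = (452/63)² = 204304/3969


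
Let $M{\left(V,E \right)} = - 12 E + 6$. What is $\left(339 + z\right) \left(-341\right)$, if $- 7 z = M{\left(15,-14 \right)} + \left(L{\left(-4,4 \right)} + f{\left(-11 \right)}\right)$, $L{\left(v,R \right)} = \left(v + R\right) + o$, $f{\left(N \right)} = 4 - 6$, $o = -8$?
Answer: $- \frac{753269}{7} \approx -1.0761 \cdot 10^{5}$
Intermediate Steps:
$f{\left(N \right)} = -2$ ($f{\left(N \right)} = 4 - 6 = -2$)
$L{\left(v,R \right)} = -8 + R + v$ ($L{\left(v,R \right)} = \left(v + R\right) - 8 = \left(R + v\right) - 8 = -8 + R + v$)
$M{\left(V,E \right)} = 6 - 12 E$
$z = - \frac{164}{7}$ ($z = - \frac{\left(6 - -168\right) - 10}{7} = - \frac{\left(6 + 168\right) - 10}{7} = - \frac{174 - 10}{7} = \left(- \frac{1}{7}\right) 164 = - \frac{164}{7} \approx -23.429$)
$\left(339 + z\right) \left(-341\right) = \left(339 - \frac{164}{7}\right) \left(-341\right) = \frac{2209}{7} \left(-341\right) = - \frac{753269}{7}$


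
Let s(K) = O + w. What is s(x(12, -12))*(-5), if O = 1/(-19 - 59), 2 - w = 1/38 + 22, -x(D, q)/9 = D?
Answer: 74245/741 ≈ 100.20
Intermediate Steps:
x(D, q) = -9*D
w = -761/38 (w = 2 - (1/38 + 22) = 2 - 1*837/38 = 2 - 837/38 = -761/38 ≈ -20.026)
O = -1/78 (O = 1/(-78) = -1/78 ≈ -0.012821)
s(K) = -14849/741 (s(K) = -1/78 - 761/38 = -14849/741)
s(x(12, -12))*(-5) = -14849/741*(-5) = 74245/741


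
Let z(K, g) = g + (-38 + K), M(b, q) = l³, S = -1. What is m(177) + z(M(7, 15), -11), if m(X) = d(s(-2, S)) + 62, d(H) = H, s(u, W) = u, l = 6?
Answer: 227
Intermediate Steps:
M(b, q) = 216 (M(b, q) = 6³ = 216)
z(K, g) = -38 + K + g
m(X) = 60 (m(X) = -2 + 62 = 60)
m(177) + z(M(7, 15), -11) = 60 + (-38 + 216 - 11) = 60 + 167 = 227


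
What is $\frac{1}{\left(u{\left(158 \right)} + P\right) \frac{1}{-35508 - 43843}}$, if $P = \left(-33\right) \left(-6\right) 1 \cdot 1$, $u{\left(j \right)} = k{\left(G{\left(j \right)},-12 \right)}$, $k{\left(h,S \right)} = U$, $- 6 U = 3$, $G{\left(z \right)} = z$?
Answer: $- \frac{158702}{395} \approx -401.78$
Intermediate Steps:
$U = - \frac{1}{2}$ ($U = \left(- \frac{1}{6}\right) 3 = - \frac{1}{2} \approx -0.5$)
$k{\left(h,S \right)} = - \frac{1}{2}$
$u{\left(j \right)} = - \frac{1}{2}$
$P = 198$ ($P = 198 \cdot 1 = 198$)
$\frac{1}{\left(u{\left(158 \right)} + P\right) \frac{1}{-35508 - 43843}} = \frac{1}{\left(- \frac{1}{2} + 198\right) \frac{1}{-35508 - 43843}} = \frac{1}{\frac{395}{2} \frac{1}{-79351}} = \frac{1}{\frac{395}{2} \left(- \frac{1}{79351}\right)} = \frac{1}{- \frac{395}{158702}} = - \frac{158702}{395}$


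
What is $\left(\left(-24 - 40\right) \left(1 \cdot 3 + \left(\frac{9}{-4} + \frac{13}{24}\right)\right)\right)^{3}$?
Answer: $- \frac{15252992}{27} \approx -5.6493 \cdot 10^{5}$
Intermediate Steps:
$\left(\left(-24 - 40\right) \left(1 \cdot 3 + \left(\frac{9}{-4} + \frac{13}{24}\right)\right)\right)^{3} = \left(- 64 \left(3 + \left(9 \left(- \frac{1}{4}\right) + 13 \cdot \frac{1}{24}\right)\right)\right)^{3} = \left(- 64 \left(3 + \left(- \frac{9}{4} + \frac{13}{24}\right)\right)\right)^{3} = \left(- 64 \left(3 - \frac{41}{24}\right)\right)^{3} = \left(\left(-64\right) \frac{31}{24}\right)^{3} = \left(- \frac{248}{3}\right)^{3} = - \frac{15252992}{27}$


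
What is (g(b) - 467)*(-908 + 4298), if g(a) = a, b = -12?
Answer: -1623810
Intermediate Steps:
(g(b) - 467)*(-908 + 4298) = (-12 - 467)*(-908 + 4298) = -479*3390 = -1623810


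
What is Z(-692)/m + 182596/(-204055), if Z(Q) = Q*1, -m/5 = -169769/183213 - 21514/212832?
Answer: -20528584393319308/151431181569925 ≈ -135.56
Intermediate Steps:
m = 3710548175/722103504 (m = -5*(-169769/183213 - 21514/212832) = -5*(-169769*1/183213 - 21514*1/212832) = -5*(-169769/183213 - 10757/106416) = -5*(-742109635/722103504) = 3710548175/722103504 ≈ 5.1385)
Z(Q) = Q
Z(-692)/m + 182596/(-204055) = -692/3710548175/722103504 + 182596/(-204055) = -692*722103504/3710548175 + 182596*(-1/204055) = -499695624768/3710548175 - 182596/204055 = -20528584393319308/151431181569925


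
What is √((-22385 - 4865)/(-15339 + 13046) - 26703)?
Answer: I*√140337857597/2293 ≈ 163.37*I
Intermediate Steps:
√((-22385 - 4865)/(-15339 + 13046) - 26703) = √(-27250/(-2293) - 26703) = √(-27250*(-1/2293) - 26703) = √(27250/2293 - 26703) = √(-61202729/2293) = I*√140337857597/2293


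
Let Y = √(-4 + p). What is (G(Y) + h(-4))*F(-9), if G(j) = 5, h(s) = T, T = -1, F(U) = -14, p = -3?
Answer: -56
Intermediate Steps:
Y = I*√7 (Y = √(-4 - 3) = √(-7) = I*√7 ≈ 2.6458*I)
h(s) = -1
(G(Y) + h(-4))*F(-9) = (5 - 1)*(-14) = 4*(-14) = -56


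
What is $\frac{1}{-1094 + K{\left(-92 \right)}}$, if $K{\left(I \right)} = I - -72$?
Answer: $- \frac{1}{1114} \approx -0.00089767$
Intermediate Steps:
$K{\left(I \right)} = 72 + I$ ($K{\left(I \right)} = I + 72 = 72 + I$)
$\frac{1}{-1094 + K{\left(-92 \right)}} = \frac{1}{-1094 + \left(72 - 92\right)} = \frac{1}{-1094 - 20} = \frac{1}{-1114} = - \frac{1}{1114}$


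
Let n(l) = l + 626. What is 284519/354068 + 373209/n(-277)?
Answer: 132240661343/123569732 ≈ 1070.2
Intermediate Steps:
n(l) = 626 + l
284519/354068 + 373209/n(-277) = 284519/354068 + 373209/(626 - 277) = 284519*(1/354068) + 373209/349 = 284519/354068 + 373209*(1/349) = 284519/354068 + 373209/349 = 132240661343/123569732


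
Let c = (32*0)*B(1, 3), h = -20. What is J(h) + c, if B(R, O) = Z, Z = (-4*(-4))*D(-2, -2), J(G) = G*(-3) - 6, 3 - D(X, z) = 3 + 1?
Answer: 54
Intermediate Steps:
D(X, z) = -1 (D(X, z) = 3 - (3 + 1) = 3 - 1*4 = 3 - 4 = -1)
J(G) = -6 - 3*G (J(G) = -3*G - 6 = -6 - 3*G)
Z = -16 (Z = -4*(-4)*(-1) = 16*(-1) = -16)
B(R, O) = -16
c = 0 (c = (32*0)*(-16) = 0*(-16) = 0)
J(h) + c = (-6 - 3*(-20)) + 0 = (-6 + 60) + 0 = 54 + 0 = 54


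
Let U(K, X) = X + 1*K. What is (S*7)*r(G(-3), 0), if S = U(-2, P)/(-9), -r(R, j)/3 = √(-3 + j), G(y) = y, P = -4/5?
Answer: -98*I*√3/15 ≈ -11.316*I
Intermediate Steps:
P = -⅘ (P = -4*⅕ = -⅘ ≈ -0.80000)
U(K, X) = K + X (U(K, X) = X + K = K + X)
r(R, j) = -3*√(-3 + j)
S = 14/45 (S = (-2 - ⅘)/(-9) = -14/5*(-⅑) = 14/45 ≈ 0.31111)
(S*7)*r(G(-3), 0) = ((14/45)*7)*(-3*√(-3 + 0)) = 98*(-3*I*√3)/45 = -98*I*√3/15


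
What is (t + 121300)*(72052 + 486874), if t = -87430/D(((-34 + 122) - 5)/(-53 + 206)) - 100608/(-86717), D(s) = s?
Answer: -9433640604010748/423383 ≈ -2.2282e+10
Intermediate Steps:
t = -1159986747966/7197511 (t = -87430*(-53 + 206)/((-34 + 122) - 5) - 100608/(-86717) = -87430*153/(88 - 5) - 100608*(-1/86717) = -87430/(83*(1/153)) + 100608/86717 = -87430/83/153 + 100608/86717 = -87430*153/83 + 100608/86717 = -13376790/83 + 100608/86717 = -1159986747966/7197511 ≈ -1.6117e+5)
(t + 121300)*(72052 + 486874) = (-1159986747966/7197511 + 121300)*(72052 + 486874) = -286928663666/7197511*558926 = -9433640604010748/423383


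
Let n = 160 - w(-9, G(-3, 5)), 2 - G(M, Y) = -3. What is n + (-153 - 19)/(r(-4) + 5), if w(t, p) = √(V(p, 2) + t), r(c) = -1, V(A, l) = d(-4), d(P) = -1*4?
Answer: 117 - I*√13 ≈ 117.0 - 3.6056*I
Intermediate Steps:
d(P) = -4
V(A, l) = -4
G(M, Y) = 5 (G(M, Y) = 2 - 1*(-3) = 2 + 3 = 5)
w(t, p) = √(-4 + t)
n = 160 - I*√13 (n = 160 - √(-4 - 9) = 160 - √(-13) = 160 - I*√13 ≈ 160.0 - 3.6056*I)
n + (-153 - 19)/(r(-4) + 5) = (160 - I*√13) + (-153 - 19)/(-1 + 5) = (160 - I*√13) - 172/4 = (160 - I*√13) - 172*¼ = (160 - I*√13) - 43 = 117 - I*√13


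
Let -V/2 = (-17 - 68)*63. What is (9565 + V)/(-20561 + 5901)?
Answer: -4055/2932 ≈ -1.3830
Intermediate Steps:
V = 10710 (V = -2*(-17 - 68)*63 = -(-170)*63 = -2*(-5355) = 10710)
(9565 + V)/(-20561 + 5901) = (9565 + 10710)/(-20561 + 5901) = 20275/(-14660) = 20275*(-1/14660) = -4055/2932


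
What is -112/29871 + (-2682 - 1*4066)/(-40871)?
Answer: 196991956/1220857641 ≈ 0.16136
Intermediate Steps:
-112/29871 + (-2682 - 1*4066)/(-40871) = -112*1/29871 + (-2682 - 4066)*(-1/40871) = -112/29871 - 6748*(-1/40871) = -112/29871 + 6748/40871 = 196991956/1220857641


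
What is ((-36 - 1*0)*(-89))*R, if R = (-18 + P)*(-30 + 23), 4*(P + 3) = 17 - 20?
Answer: 487809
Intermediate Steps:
P = -15/4 (P = -3 + (17 - 20)/4 = -3 + (¼)*(-3) = -3 - ¾ = -15/4 ≈ -3.7500)
R = 609/4 (R = (-18 - 15/4)*(-30 + 23) = -87/4*(-7) = 609/4 ≈ 152.25)
((-36 - 1*0)*(-89))*R = ((-36 - 1*0)*(-89))*(609/4) = ((-36 + 0)*(-89))*(609/4) = -36*(-89)*(609/4) = 3204*(609/4) = 487809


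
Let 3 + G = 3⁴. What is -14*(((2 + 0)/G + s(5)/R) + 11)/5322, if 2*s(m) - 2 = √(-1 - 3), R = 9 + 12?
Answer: -3023/103779 - I/7983 ≈ -0.029129 - 0.00012527*I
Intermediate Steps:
G = 78 (G = -3 + 3⁴ = -3 + 81 = 78)
R = 21
s(m) = 1 + I (s(m) = 1 + √(-1 - 3)/2 = 1 + √(-4)/2 = 1 + (2*I)/2 = 1 + I)
-14*(((2 + 0)/G + s(5)/R) + 11)/5322 = -14*(((2 + 0)/78 + (1 + I)/21) + 11)/5322 = -14*((2*(1/78) + (1 + I)*(1/21)) + 11)*(1/5322) = -14*((1/39 + (1/21 + I/21)) + 11)*(1/5322) = -14*((20/273 + I/21) + 11)*(1/5322) = -14*(3023/273 + I/21)*(1/5322) = (-6046/39 - 2*I/3)*(1/5322) = -3023/103779 - I/7983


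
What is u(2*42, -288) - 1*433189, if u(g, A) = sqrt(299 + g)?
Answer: -433189 + sqrt(383) ≈ -4.3317e+5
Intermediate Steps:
u(2*42, -288) - 1*433189 = sqrt(299 + 2*42) - 1*433189 = sqrt(299 + 84) - 433189 = sqrt(383) - 433189 = -433189 + sqrt(383)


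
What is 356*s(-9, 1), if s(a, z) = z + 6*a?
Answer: -18868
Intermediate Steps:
356*s(-9, 1) = 356*(1 + 6*(-9)) = 356*(1 - 54) = 356*(-53) = -18868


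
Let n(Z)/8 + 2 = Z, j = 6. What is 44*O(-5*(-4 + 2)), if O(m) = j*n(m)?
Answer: 16896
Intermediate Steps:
n(Z) = -16 + 8*Z
O(m) = -96 + 48*m (O(m) = 6*(-16 + 8*m) = -96 + 48*m)
44*O(-5*(-4 + 2)) = 44*(-96 + 48*(-5*(-4 + 2))) = 44*(-96 + 48*(-5*(-2))) = 44*(-96 + 48*10) = 44*(-96 + 480) = 44*384 = 16896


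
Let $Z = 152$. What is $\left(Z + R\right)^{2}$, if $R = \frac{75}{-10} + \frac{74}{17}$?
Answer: $\frac{25613721}{1156} \approx 22157.0$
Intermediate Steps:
$R = - \frac{107}{34}$ ($R = 75 \left(- \frac{1}{10}\right) + 74 \cdot \frac{1}{17} = - \frac{15}{2} + \frac{74}{17} = - \frac{107}{34} \approx -3.1471$)
$\left(Z + R\right)^{2} = \left(152 - \frac{107}{34}\right)^{2} = \left(\frac{5061}{34}\right)^{2} = \frac{25613721}{1156}$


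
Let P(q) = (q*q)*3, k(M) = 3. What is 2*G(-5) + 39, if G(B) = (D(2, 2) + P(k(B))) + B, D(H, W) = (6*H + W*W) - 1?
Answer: 113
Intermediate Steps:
P(q) = 3*q² (P(q) = q²*3 = 3*q²)
D(H, W) = -1 + W² + 6*H (D(H, W) = (6*H + W²) - 1 = (W² + 6*H) - 1 = -1 + W² + 6*H)
G(B) = 42 + B (G(B) = ((-1 + 2² + 6*2) + 3*3²) + B = ((-1 + 4 + 12) + 3*9) + B = (15 + 27) + B = 42 + B)
2*G(-5) + 39 = 2*(42 - 5) + 39 = 2*37 + 39 = 74 + 39 = 113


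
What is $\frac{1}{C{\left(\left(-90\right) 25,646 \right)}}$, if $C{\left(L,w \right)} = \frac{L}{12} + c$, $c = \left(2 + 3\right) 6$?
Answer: $- \frac{2}{315} \approx -0.0063492$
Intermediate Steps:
$c = 30$ ($c = 5 \cdot 6 = 30$)
$C{\left(L,w \right)} = 30 + \frac{L}{12}$ ($C{\left(L,w \right)} = \frac{L}{12} + 30 = 30 + \frac{L}{12}$)
$\frac{1}{C{\left(\left(-90\right) 25,646 \right)}} = \frac{1}{30 + \frac{\left(-90\right) 25}{12}} = \frac{1}{30 + \frac{1}{12} \left(-2250\right)} = \frac{1}{30 - \frac{375}{2}} = \frac{1}{- \frac{315}{2}} = - \frac{2}{315}$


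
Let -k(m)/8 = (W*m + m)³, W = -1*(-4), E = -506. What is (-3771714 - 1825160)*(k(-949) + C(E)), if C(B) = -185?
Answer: -4783482253853604310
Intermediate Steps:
W = 4
k(m) = -1000*m³ (k(m) = -8*(4*m + m)³ = -8*125*m³ = -1000*m³)
(-3771714 - 1825160)*(k(-949) + C(E)) = (-3771714 - 1825160)*(-1000*(-949)³ - 185) = -5596874*(-1000*(-854670349) - 185) = -5596874*(854670349000 - 185) = -5596874*854670348815 = -4783482253853604310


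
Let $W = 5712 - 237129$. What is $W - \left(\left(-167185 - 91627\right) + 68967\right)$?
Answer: $-41572$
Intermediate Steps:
$W = -231417$
$W - \left(\left(-167185 - 91627\right) + 68967\right) = -231417 - \left(\left(-167185 - 91627\right) + 68967\right) = -231417 - \left(-258812 + 68967\right) = -231417 - -189845 = -231417 + 189845 = -41572$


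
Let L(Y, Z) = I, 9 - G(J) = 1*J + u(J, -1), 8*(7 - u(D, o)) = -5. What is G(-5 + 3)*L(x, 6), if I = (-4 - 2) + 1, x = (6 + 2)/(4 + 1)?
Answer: -135/8 ≈ -16.875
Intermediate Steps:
u(D, o) = 61/8 (u(D, o) = 7 - 1/8*(-5) = 7 + 5/8 = 61/8)
x = 8/5 ≈ 1.6000
G(J) = 11/8 - J (G(J) = 9 - (1*J + 61/8) = 9 - (J + 61/8) = 9 - (61/8 + J) = 9 + (-61/8 - J) = 11/8 - J)
I = -5 (I = -6 + 1 = -5)
L(Y, Z) = -5
G(-5 + 3)*L(x, 6) = (11/8 - (-5 + 3))*(-5) = (11/8 - 1*(-2))*(-5) = (11/8 + 2)*(-5) = (27/8)*(-5) = -135/8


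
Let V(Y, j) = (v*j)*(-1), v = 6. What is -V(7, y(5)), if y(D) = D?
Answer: 30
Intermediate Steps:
V(Y, j) = -6*j (V(Y, j) = (6*j)*(-1) = -6*j)
-V(7, y(5)) = -(-6)*5 = -1*(-30) = 30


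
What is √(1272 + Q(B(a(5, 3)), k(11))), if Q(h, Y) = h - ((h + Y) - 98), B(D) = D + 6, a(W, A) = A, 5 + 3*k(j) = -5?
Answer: 2*√3090/3 ≈ 37.059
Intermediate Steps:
k(j) = -10/3 (k(j) = -5/3 + (⅓)*(-5) = -5/3 - 5/3 = -10/3)
B(D) = 6 + D
Q(h, Y) = 98 - Y (Q(h, Y) = h - ((Y + h) - 98) = h - (-98 + Y + h) = h + (98 - Y - h) = 98 - Y)
√(1272 + Q(B(a(5, 3)), k(11))) = √(1272 + (98 - 1*(-10/3))) = √(1272 + (98 + 10/3)) = √(1272 + 304/3) = √(4120/3) = 2*√3090/3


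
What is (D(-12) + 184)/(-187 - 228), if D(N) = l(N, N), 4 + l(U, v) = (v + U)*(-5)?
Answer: -60/83 ≈ -0.72289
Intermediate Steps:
l(U, v) = -4 - 5*U - 5*v (l(U, v) = -4 + (v + U)*(-5) = -4 + (U + v)*(-5) = -4 + (-5*U - 5*v) = -4 - 5*U - 5*v)
D(N) = -4 - 10*N (D(N) = -4 - 5*N - 5*N = -4 - 10*N)
(D(-12) + 184)/(-187 - 228) = ((-4 - 10*(-12)) + 184)/(-187 - 228) = ((-4 + 120) + 184)/(-415) = (116 + 184)*(-1/415) = 300*(-1/415) = -60/83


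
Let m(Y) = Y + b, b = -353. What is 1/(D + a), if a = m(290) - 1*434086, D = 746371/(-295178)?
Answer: -295178/128151979893 ≈ -2.3033e-6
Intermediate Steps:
m(Y) = -353 + Y (m(Y) = Y - 353 = -353 + Y)
D = -746371/295178 (D = 746371*(-1/295178) = -746371/295178 ≈ -2.5285)
a = -434149 (a = (-353 + 290) - 1*434086 = -63 - 434086 = -434149)
1/(D + a) = 1/(-746371/295178 - 434149) = 1/(-128151979893/295178) = -295178/128151979893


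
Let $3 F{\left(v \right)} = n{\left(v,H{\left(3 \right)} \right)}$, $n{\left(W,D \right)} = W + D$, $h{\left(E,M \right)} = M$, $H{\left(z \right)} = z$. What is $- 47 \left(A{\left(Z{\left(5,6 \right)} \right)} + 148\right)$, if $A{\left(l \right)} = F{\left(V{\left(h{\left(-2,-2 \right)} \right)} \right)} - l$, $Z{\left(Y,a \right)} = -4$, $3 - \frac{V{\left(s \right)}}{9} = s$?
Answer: $-7896$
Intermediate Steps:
$n{\left(W,D \right)} = D + W$
$V{\left(s \right)} = 27 - 9 s$
$F{\left(v \right)} = 1 + \frac{v}{3}$ ($F{\left(v \right)} = \frac{3 + v}{3} = 1 + \frac{v}{3}$)
$A{\left(l \right)} = 16 - l$ ($A{\left(l \right)} = \left(1 + \frac{27 - -18}{3}\right) - l = \left(1 + \frac{27 + 18}{3}\right) - l = \left(1 + \frac{1}{3} \cdot 45\right) - l = \left(1 + 15\right) - l = 16 - l$)
$- 47 \left(A{\left(Z{\left(5,6 \right)} \right)} + 148\right) = - 47 \left(\left(16 - -4\right) + 148\right) = - 47 \left(\left(16 + 4\right) + 148\right) = - 47 \left(20 + 148\right) = \left(-47\right) 168 = -7896$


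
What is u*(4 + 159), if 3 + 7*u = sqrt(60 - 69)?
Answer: -489/7 + 489*I/7 ≈ -69.857 + 69.857*I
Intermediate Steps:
u = -3/7 + 3*I/7 (u = -3/7 + sqrt(60 - 69)/7 = -3/7 + sqrt(-9)/7 = -3/7 + (3*I)/7 = -3/7 + 3*I/7 ≈ -0.42857 + 0.42857*I)
u*(4 + 159) = (-3/7 + 3*I/7)*(4 + 159) = (-3/7 + 3*I/7)*163 = -489/7 + 489*I/7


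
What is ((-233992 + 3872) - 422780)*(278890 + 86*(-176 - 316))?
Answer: -154461776200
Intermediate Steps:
((-233992 + 3872) - 422780)*(278890 + 86*(-176 - 316)) = (-230120 - 422780)*(278890 + 86*(-492)) = -652900*(278890 - 42312) = -652900*236578 = -154461776200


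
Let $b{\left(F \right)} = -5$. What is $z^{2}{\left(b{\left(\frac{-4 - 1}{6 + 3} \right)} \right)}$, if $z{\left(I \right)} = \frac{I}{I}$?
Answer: $1$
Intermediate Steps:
$z{\left(I \right)} = 1$
$z^{2}{\left(b{\left(\frac{-4 - 1}{6 + 3} \right)} \right)} = 1^{2} = 1$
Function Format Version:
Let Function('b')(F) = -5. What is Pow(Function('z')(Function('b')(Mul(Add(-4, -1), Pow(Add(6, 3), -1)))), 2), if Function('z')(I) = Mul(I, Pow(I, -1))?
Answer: 1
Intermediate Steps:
Function('z')(I) = 1
Pow(Function('z')(Function('b')(Mul(Add(-4, -1), Pow(Add(6, 3), -1)))), 2) = Pow(1, 2) = 1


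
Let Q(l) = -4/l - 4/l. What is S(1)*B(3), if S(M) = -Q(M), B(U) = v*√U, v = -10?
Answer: -80*√3 ≈ -138.56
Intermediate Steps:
Q(l) = -8/l
B(U) = -10*√U
S(M) = 8/M (S(M) = -(-8)/M = 8/M)
S(1)*B(3) = (8/1)*(-10*√3) = (8*1)*(-10*√3) = 8*(-10*√3) = -80*√3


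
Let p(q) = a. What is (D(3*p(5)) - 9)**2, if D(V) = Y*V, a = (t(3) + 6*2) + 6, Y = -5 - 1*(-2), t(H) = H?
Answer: 39204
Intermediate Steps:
Y = -3 (Y = -5 + 2 = -3)
a = 21 (a = (3 + 6*2) + 6 = (3 + 12) + 6 = 15 + 6 = 21)
p(q) = 21
D(V) = -3*V
(D(3*p(5)) - 9)**2 = (-9*21 - 9)**2 = (-3*63 - 9)**2 = (-189 - 9)**2 = (-198)**2 = 39204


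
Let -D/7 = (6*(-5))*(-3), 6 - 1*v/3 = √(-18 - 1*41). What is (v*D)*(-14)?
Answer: 158760 - 26460*I*√59 ≈ 1.5876e+5 - 2.0324e+5*I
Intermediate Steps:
v = 18 - 3*I*√59 (v = 18 - 3*√(-18 - 1*41) = 18 - 3*√(-18 - 41) = 18 - 3*I*√59 ≈ 18.0 - 23.043*I)
D = -630 (D = -7*6*(-5)*(-3) = -(-210)*(-3) = -7*90 = -630)
(v*D)*(-14) = ((18 - 3*I*√59)*(-630))*(-14) = (-11340 + 1890*I*√59)*(-14) = 158760 - 26460*I*√59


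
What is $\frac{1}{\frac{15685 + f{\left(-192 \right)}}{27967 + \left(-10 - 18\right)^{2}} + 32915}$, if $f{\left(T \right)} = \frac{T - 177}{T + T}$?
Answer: $\frac{3680128}{121133420923} \approx 3.0381 \cdot 10^{-5}$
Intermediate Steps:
$f{\left(T \right)} = \frac{-177 + T}{2 T}$
$\frac{1}{\frac{15685 + f{\left(-192 \right)}}{27967 + \left(-10 - 18\right)^{2}} + 32915} = \frac{1}{\frac{15685 + \frac{-177 - 192}{2 \left(-192\right)}}{27967 + \left(-10 - 18\right)^{2}} + 32915} = \frac{1}{\frac{15685 + \frac{1}{2} \left(- \frac{1}{192}\right) \left(-369\right)}{27967 + \left(-28\right)^{2}} + 32915} = \frac{1}{\frac{15685 + \frac{123}{128}}{27967 + 784} + 32915} = \frac{1}{\frac{2007803}{128 \cdot 28751} + 32915} = \frac{1}{\frac{2007803}{128} \cdot \frac{1}{28751} + 32915} = \frac{1}{\frac{2007803}{3680128} + 32915} = \frac{1}{\frac{121133420923}{3680128}} = \frac{3680128}{121133420923}$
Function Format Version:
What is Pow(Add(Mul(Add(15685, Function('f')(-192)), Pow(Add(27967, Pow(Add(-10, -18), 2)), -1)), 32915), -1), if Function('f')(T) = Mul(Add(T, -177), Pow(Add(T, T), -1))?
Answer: Rational(3680128, 121133420923) ≈ 3.0381e-5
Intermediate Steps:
Function('f')(T) = Mul(Rational(1, 2), Pow(T, -1), Add(-177, T)) (Function('f')(T) = Mul(Add(-177, T), Pow(Mul(2, T), -1)) = Mul(Add(-177, T), Mul(Rational(1, 2), Pow(T, -1))) = Mul(Rational(1, 2), Pow(T, -1), Add(-177, T)))
Pow(Add(Mul(Add(15685, Function('f')(-192)), Pow(Add(27967, Pow(Add(-10, -18), 2)), -1)), 32915), -1) = Pow(Add(Mul(Add(15685, Mul(Rational(1, 2), Pow(-192, -1), Add(-177, -192))), Pow(Add(27967, Pow(Add(-10, -18), 2)), -1)), 32915), -1) = Pow(Add(Mul(Add(15685, Mul(Rational(1, 2), Rational(-1, 192), -369)), Pow(Add(27967, Pow(-28, 2)), -1)), 32915), -1) = Pow(Add(Mul(Add(15685, Rational(123, 128)), Pow(Add(27967, 784), -1)), 32915), -1) = Pow(Add(Mul(Rational(2007803, 128), Pow(28751, -1)), 32915), -1) = Pow(Add(Mul(Rational(2007803, 128), Rational(1, 28751)), 32915), -1) = Pow(Add(Rational(2007803, 3680128), 32915), -1) = Pow(Rational(121133420923, 3680128), -1) = Rational(3680128, 121133420923)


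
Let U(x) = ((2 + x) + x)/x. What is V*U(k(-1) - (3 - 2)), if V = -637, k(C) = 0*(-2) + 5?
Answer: -3185/2 ≈ -1592.5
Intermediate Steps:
k(C) = 5 (k(C) = 0 + 5 = 5)
U(x) = (2 + 2*x)/x
V*U(k(-1) - (3 - 2)) = -637*(2 + 2/(5 - (3 - 2))) = -637*(2 + 2/(5 - 1*1)) = -637*(2 + 2/(5 - 1)) = -637*(2 + 2/4) = -637*(2 + 2*(¼)) = -637*(2 + ½) = -637*5/2 = -3185/2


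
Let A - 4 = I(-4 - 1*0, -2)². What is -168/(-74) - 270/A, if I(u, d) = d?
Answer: -4659/148 ≈ -31.480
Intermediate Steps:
A = 8 (A = 4 + (-2)² = 4 + 4 = 8)
-168/(-74) - 270/A = -168/(-74) - 270/8 = -168*(-1/74) - 270*⅛ = 84/37 - 135/4 = -4659/148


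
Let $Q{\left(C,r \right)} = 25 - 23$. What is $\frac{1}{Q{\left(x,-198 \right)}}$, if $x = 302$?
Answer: $\frac{1}{2} \approx 0.5$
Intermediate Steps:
$Q{\left(C,r \right)} = 2$
$\frac{1}{Q{\left(x,-198 \right)}} = \frac{1}{2}$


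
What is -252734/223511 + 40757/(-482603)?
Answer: -131079824429/107867079133 ≈ -1.2152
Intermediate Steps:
-252734/223511 + 40757/(-482603) = -252734*1/223511 + 40757*(-1/482603) = -252734/223511 - 40757/482603 = -131079824429/107867079133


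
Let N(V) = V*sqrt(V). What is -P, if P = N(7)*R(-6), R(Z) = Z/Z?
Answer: -7*sqrt(7) ≈ -18.520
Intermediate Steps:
N(V) = V**(3/2)
R(Z) = 1
P = 7*sqrt(7) (P = 7**(3/2)*1 = (7*sqrt(7))*1 = 7*sqrt(7) ≈ 18.520)
-P = -7*sqrt(7)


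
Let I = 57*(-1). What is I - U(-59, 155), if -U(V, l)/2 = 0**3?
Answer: -57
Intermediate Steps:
U(V, l) = 0 (U(V, l) = -2*0**3 = -2*0 = 0)
I = -57
I - U(-59, 155) = -57 - 1*0 = -57 + 0 = -57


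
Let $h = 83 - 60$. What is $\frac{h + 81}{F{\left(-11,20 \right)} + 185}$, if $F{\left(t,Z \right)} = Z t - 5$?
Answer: $- \frac{13}{5} \approx -2.6$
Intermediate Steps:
$F{\left(t,Z \right)} = -5 + Z t$
$h = 23$ ($h = 83 - 60 = 23$)
$\frac{h + 81}{F{\left(-11,20 \right)} + 185} = \frac{23 + 81}{\left(-5 + 20 \left(-11\right)\right) + 185} = \frac{104}{\left(-5 - 220\right) + 185} = \frac{104}{-225 + 185} = \frac{104}{-40} = 104 \left(- \frac{1}{40}\right) = - \frac{13}{5}$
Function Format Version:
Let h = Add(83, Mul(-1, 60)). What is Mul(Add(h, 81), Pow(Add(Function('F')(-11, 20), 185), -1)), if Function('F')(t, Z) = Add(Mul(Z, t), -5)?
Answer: Rational(-13, 5) ≈ -2.6000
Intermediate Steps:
Function('F')(t, Z) = Add(-5, Mul(Z, t))
h = 23 (h = Add(83, -60) = 23)
Mul(Add(h, 81), Pow(Add(Function('F')(-11, 20), 185), -1)) = Mul(Add(23, 81), Pow(Add(Add(-5, Mul(20, -11)), 185), -1)) = Mul(104, Pow(Add(Add(-5, -220), 185), -1)) = Mul(104, Pow(Add(-225, 185), -1)) = Mul(104, Pow(-40, -1)) = Mul(104, Rational(-1, 40)) = Rational(-13, 5)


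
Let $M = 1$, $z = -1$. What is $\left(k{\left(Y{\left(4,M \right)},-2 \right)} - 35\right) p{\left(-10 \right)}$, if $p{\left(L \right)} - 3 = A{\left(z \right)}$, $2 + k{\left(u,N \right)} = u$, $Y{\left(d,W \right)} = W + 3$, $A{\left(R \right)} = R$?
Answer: $-66$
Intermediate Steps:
$Y{\left(d,W \right)} = 3 + W$
$k{\left(u,N \right)} = -2 + u$
$p{\left(L \right)} = 2$ ($p{\left(L \right)} = 3 - 1 = 2$)
$\left(k{\left(Y{\left(4,M \right)},-2 \right)} - 35\right) p{\left(-10 \right)} = \left(\left(-2 + \left(3 + 1\right)\right) - 35\right) 2 = \left(\left(-2 + 4\right) - 35\right) 2 = \left(2 - 35\right) 2 = \left(-33\right) 2 = -66$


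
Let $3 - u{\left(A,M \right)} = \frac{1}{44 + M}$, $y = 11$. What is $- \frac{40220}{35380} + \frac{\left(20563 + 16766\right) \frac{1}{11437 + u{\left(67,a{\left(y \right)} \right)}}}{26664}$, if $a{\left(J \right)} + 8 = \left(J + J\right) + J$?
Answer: $- \frac{14107300829689}{12410990519048} \approx -1.1367$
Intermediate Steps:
$a{\left(J \right)} = -8 + 3 J$ ($a{\left(J \right)} = -8 + \left(\left(J + J\right) + J\right) = -8 + \left(2 J + J\right) = -8 + 3 J$)
$u{\left(A,M \right)} = 3 - \frac{1}{44 + M}$
$- \frac{40220}{35380} + \frac{\left(20563 + 16766\right) \frac{1}{11437 + u{\left(67,a{\left(y \right)} \right)}}}{26664} = - \frac{40220}{35380} + \frac{\left(20563 + 16766\right) \frac{1}{11437 + \frac{131 + 3 \left(-8 + 3 \cdot 11\right)}{44 + \left(-8 + 3 \cdot 11\right)}}}{26664} = \left(-40220\right) \frac{1}{35380} + \frac{37329}{11437 + \frac{131 + 3 \left(-8 + 33\right)}{44 + \left(-8 + 33\right)}} \frac{1}{26664} = - \frac{2011}{1769} + \frac{37329}{11437 + \frac{131 + 3 \cdot 25}{44 + 25}} \cdot \frac{1}{26664} = - \frac{2011}{1769} + \frac{37329}{11437 + \frac{131 + 75}{69}} \cdot \frac{1}{26664} = - \frac{2011}{1769} + \frac{37329}{11437 + \frac{1}{69} \cdot 206} \cdot \frac{1}{26664} = - \frac{2011}{1769} + \frac{37329}{11437 + \frac{206}{69}} \cdot \frac{1}{26664} = - \frac{2011}{1769} + \frac{37329}{\frac{789359}{69}} \cdot \frac{1}{26664} = - \frac{2011}{1769} + 37329 \cdot \frac{69}{789359} \cdot \frac{1}{26664} = - \frac{2011}{1769} + \frac{2575701}{789359} \cdot \frac{1}{26664} = - \frac{2011}{1769} + \frac{858567}{7015822792} = - \frac{14107300829689}{12410990519048}$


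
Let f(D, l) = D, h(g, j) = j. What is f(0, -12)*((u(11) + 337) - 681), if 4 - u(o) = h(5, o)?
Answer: 0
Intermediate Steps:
u(o) = 4 - o
f(0, -12)*((u(11) + 337) - 681) = 0*(((4 - 1*11) + 337) - 681) = 0*(((4 - 11) + 337) - 681) = 0*((-7 + 337) - 681) = 0*(330 - 681) = 0*(-351) = 0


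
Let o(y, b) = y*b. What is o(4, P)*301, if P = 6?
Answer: 7224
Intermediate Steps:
o(y, b) = b*y
o(4, P)*301 = (6*4)*301 = 24*301 = 7224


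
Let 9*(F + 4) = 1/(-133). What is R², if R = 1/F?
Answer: 1432809/22934521 ≈ 0.062474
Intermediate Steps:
F = -4789/1197 (F = -4 + (⅑)/(-133) = -4 + (⅑)*(-1/133) = -4 - 1/1197 = -4789/1197 ≈ -4.0008)
R = -1197/4789 (R = 1/(-4789/1197) = -1197/4789 ≈ -0.24995)
R² = (-1197/4789)² = 1432809/22934521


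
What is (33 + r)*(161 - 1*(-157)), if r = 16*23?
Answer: 127518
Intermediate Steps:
r = 368
(33 + r)*(161 - 1*(-157)) = (33 + 368)*(161 - 1*(-157)) = 401*(161 + 157) = 401*318 = 127518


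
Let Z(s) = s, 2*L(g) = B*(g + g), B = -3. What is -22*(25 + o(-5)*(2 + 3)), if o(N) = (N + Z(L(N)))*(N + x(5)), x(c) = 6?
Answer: -1650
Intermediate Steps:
L(g) = -3*g (L(g) = (-3*(g + g))/2 = (-6*g)/2 = -3*g)
o(N) = -2*N*(6 + N) (o(N) = (N - 3*N)*(N + 6) = (-2*N)*(6 + N) = -2*N*(6 + N))
-22*(25 + o(-5)*(2 + 3)) = -22*(25 + (2*(-5)*(-6 - 1*(-5)))*(2 + 3)) = -22*(25 + (2*(-5)*(-6 + 5))*5) = -22*(25 + (2*(-5)*(-1))*5) = -22*(25 + 10*5) = -22*(25 + 50) = -22*75 = -1650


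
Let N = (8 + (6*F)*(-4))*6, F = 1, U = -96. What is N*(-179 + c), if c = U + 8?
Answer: 25632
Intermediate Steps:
c = -88 (c = -96 + 8 = -88)
N = -96 (N = (8 + (6*1)*(-4))*6 = (8 + 6*(-4))*6 = (8 - 24)*6 = -16*6 = -96)
N*(-179 + c) = -96*(-179 - 88) = -96*(-267) = 25632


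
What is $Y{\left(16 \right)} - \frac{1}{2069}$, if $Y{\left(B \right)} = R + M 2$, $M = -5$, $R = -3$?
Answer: $- \frac{26898}{2069} \approx -13.0$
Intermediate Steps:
$Y{\left(B \right)} = -13$ ($Y{\left(B \right)} = -3 - 10 = -13$)
$Y{\left(16 \right)} - \frac{1}{2069} = -13 - \frac{1}{2069} = - \frac{26898}{2069}$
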